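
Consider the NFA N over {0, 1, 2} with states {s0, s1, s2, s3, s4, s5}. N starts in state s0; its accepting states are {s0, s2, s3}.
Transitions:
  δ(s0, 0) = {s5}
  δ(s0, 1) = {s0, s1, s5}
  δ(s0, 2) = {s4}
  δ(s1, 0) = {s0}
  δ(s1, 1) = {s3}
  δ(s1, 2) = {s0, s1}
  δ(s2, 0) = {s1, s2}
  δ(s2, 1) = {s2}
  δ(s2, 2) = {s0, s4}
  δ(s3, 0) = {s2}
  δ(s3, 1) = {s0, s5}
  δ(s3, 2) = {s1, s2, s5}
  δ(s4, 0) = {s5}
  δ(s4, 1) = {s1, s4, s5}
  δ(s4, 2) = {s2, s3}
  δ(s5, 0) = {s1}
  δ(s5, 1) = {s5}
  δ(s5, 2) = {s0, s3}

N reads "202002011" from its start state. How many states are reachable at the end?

4

Start: {s0}
read 2: {s4}
read 0: {s5}
read 2: {s0, s3}
read 0: {s2, s5}
read 0: {s1, s2}
read 2: {s0, s1, s4}
read 0: {s0, s5}
read 1: {s0, s1, s5}
read 1: {s0, s1, s3, s5}
Final reachable set {s0, s1, s3, s5} has 4 states.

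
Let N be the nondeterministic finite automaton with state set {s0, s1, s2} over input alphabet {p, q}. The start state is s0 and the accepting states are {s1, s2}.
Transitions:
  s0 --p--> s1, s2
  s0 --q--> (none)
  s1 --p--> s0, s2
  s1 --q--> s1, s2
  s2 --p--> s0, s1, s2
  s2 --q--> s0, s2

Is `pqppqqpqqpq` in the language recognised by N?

accepted

Start: {s0}
read p: {s1, s2}
read q: {s0, s1, s2}
read p: {s0, s1, s2}
read p: {s0, s1, s2}
read q: {s0, s1, s2}
read q: {s0, s1, s2}
read p: {s0, s1, s2}
read q: {s0, s1, s2}
read q: {s0, s1, s2}
read p: {s0, s1, s2}
read q: {s0, s1, s2}
Reachable ∩ accepting = {s1, s2} — nonempty.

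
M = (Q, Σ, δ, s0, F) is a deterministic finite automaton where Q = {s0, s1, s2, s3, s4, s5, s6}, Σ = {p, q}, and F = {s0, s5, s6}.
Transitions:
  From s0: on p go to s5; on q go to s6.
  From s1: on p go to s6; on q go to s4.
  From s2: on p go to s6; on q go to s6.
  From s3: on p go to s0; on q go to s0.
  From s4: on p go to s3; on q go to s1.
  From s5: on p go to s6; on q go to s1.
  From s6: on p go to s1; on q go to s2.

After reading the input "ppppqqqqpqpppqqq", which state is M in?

s0 --p--> s5
s5 --p--> s6
s6 --p--> s1
s1 --p--> s6
s6 --q--> s2
s2 --q--> s6
s6 --q--> s2
s2 --q--> s6
s6 --p--> s1
s1 --q--> s4
s4 --p--> s3
s3 --p--> s0
s0 --p--> s5
s5 --q--> s1
s1 --q--> s4
s4 --q--> s1

s1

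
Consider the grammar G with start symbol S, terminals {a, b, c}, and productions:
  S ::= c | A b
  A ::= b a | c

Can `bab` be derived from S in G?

yes

S ⇒ Ab ⇒ bab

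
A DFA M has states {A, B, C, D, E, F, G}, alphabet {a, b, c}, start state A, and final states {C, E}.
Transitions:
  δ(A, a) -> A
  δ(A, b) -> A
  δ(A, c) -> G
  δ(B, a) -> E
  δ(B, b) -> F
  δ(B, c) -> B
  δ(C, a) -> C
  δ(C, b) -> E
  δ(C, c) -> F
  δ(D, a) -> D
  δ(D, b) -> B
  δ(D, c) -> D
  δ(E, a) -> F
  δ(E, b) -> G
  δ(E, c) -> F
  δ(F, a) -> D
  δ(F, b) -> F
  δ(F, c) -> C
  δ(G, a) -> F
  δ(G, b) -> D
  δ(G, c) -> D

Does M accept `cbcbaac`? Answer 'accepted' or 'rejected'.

A --c--> G
G --b--> D
D --c--> D
D --b--> B
B --a--> E
E --a--> F
F --c--> C
End in state C, which is an accepting state.

accepted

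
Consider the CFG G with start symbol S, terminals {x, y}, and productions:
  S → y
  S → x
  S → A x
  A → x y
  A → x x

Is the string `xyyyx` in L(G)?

no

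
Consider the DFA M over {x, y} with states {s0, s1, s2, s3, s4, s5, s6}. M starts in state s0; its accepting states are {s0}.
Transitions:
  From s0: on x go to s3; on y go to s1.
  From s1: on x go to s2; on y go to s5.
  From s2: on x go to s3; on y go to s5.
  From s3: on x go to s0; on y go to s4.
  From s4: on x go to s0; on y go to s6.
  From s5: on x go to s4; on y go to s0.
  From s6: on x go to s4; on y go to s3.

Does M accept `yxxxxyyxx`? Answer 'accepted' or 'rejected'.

accepted

s0 --y--> s1
s1 --x--> s2
s2 --x--> s3
s3 --x--> s0
s0 --x--> s3
s3 --y--> s4
s4 --y--> s6
s6 --x--> s4
s4 --x--> s0
End in state s0, which is an accepting state.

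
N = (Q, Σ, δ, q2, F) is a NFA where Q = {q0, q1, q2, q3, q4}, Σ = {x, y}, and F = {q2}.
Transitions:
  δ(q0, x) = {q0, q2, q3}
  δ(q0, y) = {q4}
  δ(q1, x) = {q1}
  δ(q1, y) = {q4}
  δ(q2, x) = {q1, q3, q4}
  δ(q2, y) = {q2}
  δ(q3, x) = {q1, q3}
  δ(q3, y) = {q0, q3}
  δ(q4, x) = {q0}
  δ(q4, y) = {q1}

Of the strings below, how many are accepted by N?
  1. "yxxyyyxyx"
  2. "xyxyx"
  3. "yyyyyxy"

"yxxyyyxyx": accepted
"xyxyx": accepted
"yyyyyxy": rejected

2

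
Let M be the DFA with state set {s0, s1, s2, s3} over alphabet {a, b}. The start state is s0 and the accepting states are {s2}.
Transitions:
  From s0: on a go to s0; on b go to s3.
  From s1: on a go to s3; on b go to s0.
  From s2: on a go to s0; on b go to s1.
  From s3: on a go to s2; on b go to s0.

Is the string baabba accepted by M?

rejected

s0 --b--> s3
s3 --a--> s2
s2 --a--> s0
s0 --b--> s3
s3 --b--> s0
s0 --a--> s0
End in state s0, which is not an accepting state.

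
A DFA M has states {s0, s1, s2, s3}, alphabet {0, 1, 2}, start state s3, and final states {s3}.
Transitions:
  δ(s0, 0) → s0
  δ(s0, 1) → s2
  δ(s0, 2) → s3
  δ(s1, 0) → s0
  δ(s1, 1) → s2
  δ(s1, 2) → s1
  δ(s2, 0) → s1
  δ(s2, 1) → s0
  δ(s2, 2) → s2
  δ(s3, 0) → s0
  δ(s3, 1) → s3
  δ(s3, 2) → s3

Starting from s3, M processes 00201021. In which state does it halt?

s3 --0--> s0
s0 --0--> s0
s0 --2--> s3
s3 --0--> s0
s0 --1--> s2
s2 --0--> s1
s1 --2--> s1
s1 --1--> s2

s2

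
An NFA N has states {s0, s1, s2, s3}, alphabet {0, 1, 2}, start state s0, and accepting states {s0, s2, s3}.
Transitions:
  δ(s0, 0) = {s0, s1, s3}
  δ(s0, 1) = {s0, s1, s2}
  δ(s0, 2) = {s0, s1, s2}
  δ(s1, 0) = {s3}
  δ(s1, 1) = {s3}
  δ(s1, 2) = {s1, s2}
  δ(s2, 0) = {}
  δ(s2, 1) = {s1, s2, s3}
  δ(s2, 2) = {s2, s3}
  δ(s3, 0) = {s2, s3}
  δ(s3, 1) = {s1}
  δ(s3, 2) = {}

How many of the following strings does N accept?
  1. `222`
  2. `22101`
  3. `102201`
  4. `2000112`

4

`222`: accepted
`22101`: accepted
`102201`: accepted
`2000112`: accepted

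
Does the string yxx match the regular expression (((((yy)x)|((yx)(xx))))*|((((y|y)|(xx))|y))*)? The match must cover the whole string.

yes

The right alternative ((((y|y)|(xx))|y))* matches yxx.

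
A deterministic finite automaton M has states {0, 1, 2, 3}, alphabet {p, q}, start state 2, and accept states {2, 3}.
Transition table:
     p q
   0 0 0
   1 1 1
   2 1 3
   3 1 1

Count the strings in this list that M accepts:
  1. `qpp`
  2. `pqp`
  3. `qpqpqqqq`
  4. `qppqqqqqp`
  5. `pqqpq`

0

`qpp`: rejected
`pqp`: rejected
`qpqpqqqq`: rejected
`qppqqqqqp`: rejected
`pqqpq`: rejected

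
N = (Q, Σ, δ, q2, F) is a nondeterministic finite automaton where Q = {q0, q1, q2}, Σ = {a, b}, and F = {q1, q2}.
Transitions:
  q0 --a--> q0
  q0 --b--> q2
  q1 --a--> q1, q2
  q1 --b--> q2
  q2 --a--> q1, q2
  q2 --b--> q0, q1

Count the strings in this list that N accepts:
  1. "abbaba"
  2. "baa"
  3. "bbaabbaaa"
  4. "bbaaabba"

"abbaba": accepted
"baa": accepted
"bbaabbaaa": accepted
"bbaaabba": accepted

4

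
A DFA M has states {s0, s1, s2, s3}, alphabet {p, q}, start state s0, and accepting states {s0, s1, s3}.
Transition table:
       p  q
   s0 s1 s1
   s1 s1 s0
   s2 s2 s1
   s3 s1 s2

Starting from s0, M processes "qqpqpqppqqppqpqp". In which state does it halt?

s1

s0 --q--> s1
s1 --q--> s0
s0 --p--> s1
s1 --q--> s0
s0 --p--> s1
s1 --q--> s0
s0 --p--> s1
s1 --p--> s1
s1 --q--> s0
s0 --q--> s1
s1 --p--> s1
s1 --p--> s1
s1 --q--> s0
s0 --p--> s1
s1 --q--> s0
s0 --p--> s1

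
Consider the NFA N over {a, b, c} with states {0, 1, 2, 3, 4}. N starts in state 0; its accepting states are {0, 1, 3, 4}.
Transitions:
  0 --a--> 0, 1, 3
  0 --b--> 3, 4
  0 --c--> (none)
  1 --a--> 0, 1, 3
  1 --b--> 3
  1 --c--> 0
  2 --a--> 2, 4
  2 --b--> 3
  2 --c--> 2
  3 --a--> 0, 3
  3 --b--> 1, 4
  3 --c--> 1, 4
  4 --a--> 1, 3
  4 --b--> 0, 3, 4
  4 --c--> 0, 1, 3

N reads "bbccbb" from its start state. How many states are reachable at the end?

4

Start: {0}
read b: {3, 4}
read b: {0, 1, 3, 4}
read c: {0, 1, 3, 4}
read c: {0, 1, 3, 4}
read b: {0, 1, 3, 4}
read b: {0, 1, 3, 4}
Final reachable set {0, 1, 3, 4} has 4 states.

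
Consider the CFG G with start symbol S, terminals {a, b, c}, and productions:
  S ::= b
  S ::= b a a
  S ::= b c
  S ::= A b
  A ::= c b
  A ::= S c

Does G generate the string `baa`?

S ⇒ baa

yes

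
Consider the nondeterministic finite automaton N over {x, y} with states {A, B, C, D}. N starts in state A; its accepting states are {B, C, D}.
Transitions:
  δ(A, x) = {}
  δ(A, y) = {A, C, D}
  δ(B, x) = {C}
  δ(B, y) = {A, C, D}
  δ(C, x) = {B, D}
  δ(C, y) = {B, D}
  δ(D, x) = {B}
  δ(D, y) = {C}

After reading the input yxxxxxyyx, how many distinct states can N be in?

Start: {A}
read y: {A, C, D}
read x: {B, D}
read x: {B, C}
read x: {B, C, D}
read x: {B, C, D}
read x: {B, C, D}
read y: {A, B, C, D}
read y: {A, B, C, D}
read x: {B, C, D}
Final reachable set {B, C, D} has 3 states.

3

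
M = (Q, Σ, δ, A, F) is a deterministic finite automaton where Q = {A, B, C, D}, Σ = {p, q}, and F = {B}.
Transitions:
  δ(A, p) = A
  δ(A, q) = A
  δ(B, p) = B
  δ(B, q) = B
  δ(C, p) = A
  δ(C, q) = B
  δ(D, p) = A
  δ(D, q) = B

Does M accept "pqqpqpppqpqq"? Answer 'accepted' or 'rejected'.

A --p--> A
A --q--> A
A --q--> A
A --p--> A
A --q--> A
A --p--> A
A --p--> A
A --p--> A
A --q--> A
A --p--> A
A --q--> A
A --q--> A
End in state A, which is not an accepting state.

rejected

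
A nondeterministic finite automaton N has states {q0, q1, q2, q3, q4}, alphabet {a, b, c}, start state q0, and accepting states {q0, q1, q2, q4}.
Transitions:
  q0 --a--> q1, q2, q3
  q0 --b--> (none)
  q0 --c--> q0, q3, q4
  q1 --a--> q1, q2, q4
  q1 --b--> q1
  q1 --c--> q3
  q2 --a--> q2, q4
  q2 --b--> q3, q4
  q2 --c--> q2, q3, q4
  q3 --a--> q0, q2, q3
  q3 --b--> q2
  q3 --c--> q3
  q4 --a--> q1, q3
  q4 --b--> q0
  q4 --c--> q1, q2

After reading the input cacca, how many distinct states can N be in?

5

Start: {q0}
read c: {q0, q3, q4}
read a: {q0, q1, q2, q3}
read c: {q0, q2, q3, q4}
read c: {q0, q1, q2, q3, q4}
read a: {q0, q1, q2, q3, q4}
Final reachable set {q0, q1, q2, q3, q4} has 5 states.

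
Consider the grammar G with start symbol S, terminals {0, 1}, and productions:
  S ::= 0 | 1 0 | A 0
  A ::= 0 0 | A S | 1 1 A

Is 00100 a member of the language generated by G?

S ⇒ A0 ⇒ AS0 ⇒ 00S0 ⇒ 00100

yes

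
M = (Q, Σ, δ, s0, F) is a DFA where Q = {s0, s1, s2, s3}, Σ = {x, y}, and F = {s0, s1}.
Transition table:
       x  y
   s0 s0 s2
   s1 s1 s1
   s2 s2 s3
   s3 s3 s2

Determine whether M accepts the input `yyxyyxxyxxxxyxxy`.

rejected

s0 --y--> s2
s2 --y--> s3
s3 --x--> s3
s3 --y--> s2
s2 --y--> s3
s3 --x--> s3
s3 --x--> s3
s3 --y--> s2
s2 --x--> s2
s2 --x--> s2
s2 --x--> s2
s2 --x--> s2
s2 --y--> s3
s3 --x--> s3
s3 --x--> s3
s3 --y--> s2
End in state s2, which is not an accepting state.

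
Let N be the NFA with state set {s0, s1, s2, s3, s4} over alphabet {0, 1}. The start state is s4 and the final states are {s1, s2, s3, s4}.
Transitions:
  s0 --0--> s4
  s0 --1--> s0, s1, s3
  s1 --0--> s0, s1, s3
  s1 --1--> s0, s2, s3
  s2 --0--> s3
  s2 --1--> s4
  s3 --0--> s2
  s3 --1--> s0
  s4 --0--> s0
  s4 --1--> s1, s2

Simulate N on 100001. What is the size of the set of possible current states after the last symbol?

5

Start: {s4}
read 1: {s1, s2}
read 0: {s0, s1, s3}
read 0: {s0, s1, s2, s3, s4}
read 0: {s0, s1, s2, s3, s4}
read 0: {s0, s1, s2, s3, s4}
read 1: {s0, s1, s2, s3, s4}
Final reachable set {s0, s1, s2, s3, s4} has 5 states.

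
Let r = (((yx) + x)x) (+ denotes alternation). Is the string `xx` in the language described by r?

yes

Split as x·x: ((yx)+x) matches x and x matches x.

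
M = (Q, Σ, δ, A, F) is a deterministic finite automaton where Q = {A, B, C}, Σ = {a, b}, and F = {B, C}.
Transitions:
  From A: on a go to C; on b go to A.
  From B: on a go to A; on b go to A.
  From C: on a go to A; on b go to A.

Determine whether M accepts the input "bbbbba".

accepted

A --b--> A
A --b--> A
A --b--> A
A --b--> A
A --b--> A
A --a--> C
End in state C, which is an accepting state.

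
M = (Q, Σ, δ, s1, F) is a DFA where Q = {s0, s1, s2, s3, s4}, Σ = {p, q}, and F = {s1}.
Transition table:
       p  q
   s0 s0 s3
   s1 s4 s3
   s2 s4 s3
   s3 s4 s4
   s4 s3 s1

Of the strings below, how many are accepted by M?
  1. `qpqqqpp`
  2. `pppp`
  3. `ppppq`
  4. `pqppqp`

`qpqqqpp`: rejected
`pppp`: rejected
`ppppq`: rejected
`pqppqp`: rejected

0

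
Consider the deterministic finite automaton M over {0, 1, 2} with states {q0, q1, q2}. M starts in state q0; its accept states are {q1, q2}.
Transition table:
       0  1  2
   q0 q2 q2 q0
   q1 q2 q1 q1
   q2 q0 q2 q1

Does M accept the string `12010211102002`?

rejected

q0 --1--> q2
q2 --2--> q1
q1 --0--> q2
q2 --1--> q2
q2 --0--> q0
q0 --2--> q0
q0 --1--> q2
q2 --1--> q2
q2 --1--> q2
q2 --0--> q0
q0 --2--> q0
q0 --0--> q2
q2 --0--> q0
q0 --2--> q0
End in state q0, which is not an accepting state.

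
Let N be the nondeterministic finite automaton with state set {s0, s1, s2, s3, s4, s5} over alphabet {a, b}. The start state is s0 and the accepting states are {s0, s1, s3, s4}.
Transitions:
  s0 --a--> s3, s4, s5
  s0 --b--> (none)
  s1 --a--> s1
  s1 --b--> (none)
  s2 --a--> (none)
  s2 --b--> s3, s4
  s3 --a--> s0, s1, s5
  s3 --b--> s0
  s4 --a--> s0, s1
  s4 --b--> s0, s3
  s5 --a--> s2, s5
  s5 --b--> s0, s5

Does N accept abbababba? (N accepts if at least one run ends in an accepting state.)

accepted

Start: {s0}
read a: {s3, s4, s5}
read b: {s0, s3, s5}
read b: {s0, s5}
read a: {s2, s3, s4, s5}
read b: {s0, s3, s4, s5}
read a: {s0, s1, s2, s3, s4, s5}
read b: {s0, s3, s4, s5}
read b: {s0, s3, s5}
read a: {s0, s1, s2, s3, s4, s5}
Reachable ∩ accepting = {s0, s1, s3, s4} — nonempty.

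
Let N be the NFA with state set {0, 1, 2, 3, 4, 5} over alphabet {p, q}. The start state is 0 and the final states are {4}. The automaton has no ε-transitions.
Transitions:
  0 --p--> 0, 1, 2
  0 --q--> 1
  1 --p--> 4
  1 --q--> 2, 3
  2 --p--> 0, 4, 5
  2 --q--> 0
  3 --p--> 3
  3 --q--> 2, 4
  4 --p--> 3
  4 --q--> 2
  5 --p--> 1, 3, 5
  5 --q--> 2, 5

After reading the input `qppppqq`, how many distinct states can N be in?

Start: {0}
read q: {1}
read p: {4}
read p: {3}
read p: {3}
read p: {3}
read q: {2, 4}
read q: {0, 2}
Final reachable set {0, 2} has 2 states.

2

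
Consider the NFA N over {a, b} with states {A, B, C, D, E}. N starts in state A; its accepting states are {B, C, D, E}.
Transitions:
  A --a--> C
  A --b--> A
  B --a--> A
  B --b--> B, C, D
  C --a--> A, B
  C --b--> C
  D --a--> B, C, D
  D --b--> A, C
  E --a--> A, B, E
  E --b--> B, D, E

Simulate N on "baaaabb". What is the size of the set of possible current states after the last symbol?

4

Start: {A}
read b: {A}
read a: {C}
read a: {A, B}
read a: {A, C}
read a: {A, B, C}
read b: {A, B, C, D}
read b: {A, B, C, D}
Final reachable set {A, B, C, D} has 4 states.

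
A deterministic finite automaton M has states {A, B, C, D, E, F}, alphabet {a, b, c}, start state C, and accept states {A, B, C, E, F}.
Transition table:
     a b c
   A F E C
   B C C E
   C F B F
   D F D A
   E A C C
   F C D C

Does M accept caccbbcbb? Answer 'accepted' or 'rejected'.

rejected

C --c--> F
F --a--> C
C --c--> F
F --c--> C
C --b--> B
B --b--> C
C --c--> F
F --b--> D
D --b--> D
End in state D, which is not an accepting state.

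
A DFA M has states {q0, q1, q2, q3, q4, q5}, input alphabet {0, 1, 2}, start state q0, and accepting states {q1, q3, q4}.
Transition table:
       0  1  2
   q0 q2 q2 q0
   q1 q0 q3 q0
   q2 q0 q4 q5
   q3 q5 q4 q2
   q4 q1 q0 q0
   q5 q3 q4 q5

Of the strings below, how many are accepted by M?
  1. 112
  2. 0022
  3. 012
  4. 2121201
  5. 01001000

1

112: rejected
0022: rejected
012: rejected
2121201: accepted
01001000: rejected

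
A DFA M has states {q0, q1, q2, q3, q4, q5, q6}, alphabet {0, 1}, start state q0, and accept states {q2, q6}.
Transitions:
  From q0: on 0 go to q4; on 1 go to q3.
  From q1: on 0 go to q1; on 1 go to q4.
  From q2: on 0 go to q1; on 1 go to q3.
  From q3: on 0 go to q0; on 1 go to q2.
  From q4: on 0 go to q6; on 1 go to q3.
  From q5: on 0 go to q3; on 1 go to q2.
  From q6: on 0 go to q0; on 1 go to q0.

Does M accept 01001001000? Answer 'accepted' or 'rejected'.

accepted

q0 --0--> q4
q4 --1--> q3
q3 --0--> q0
q0 --0--> q4
q4 --1--> q3
q3 --0--> q0
q0 --0--> q4
q4 --1--> q3
q3 --0--> q0
q0 --0--> q4
q4 --0--> q6
End in state q6, which is an accepting state.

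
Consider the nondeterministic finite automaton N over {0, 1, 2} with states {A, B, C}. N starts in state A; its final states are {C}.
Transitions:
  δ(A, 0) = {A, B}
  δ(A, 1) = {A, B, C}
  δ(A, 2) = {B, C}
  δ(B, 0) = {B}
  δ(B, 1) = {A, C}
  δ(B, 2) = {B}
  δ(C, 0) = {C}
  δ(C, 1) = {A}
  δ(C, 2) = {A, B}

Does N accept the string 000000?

Start: {A}
read 0: {A, B}
read 0: {A, B}
read 0: {A, B}
read 0: {A, B}
read 0: {A, B}
read 0: {A, B}
Reachable ∩ accepting = {} — empty.

rejected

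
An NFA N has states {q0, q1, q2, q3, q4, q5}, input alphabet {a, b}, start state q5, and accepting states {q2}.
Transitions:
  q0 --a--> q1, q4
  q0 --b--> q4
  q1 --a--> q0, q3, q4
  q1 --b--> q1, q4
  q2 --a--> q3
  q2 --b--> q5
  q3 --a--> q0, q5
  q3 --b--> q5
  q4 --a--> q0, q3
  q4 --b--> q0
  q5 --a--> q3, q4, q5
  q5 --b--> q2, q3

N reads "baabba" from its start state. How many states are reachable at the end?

5

Start: {q5}
read b: {q2, q3}
read a: {q0, q3, q5}
read a: {q0, q1, q3, q4, q5}
read b: {q0, q1, q2, q3, q4, q5}
read b: {q0, q1, q2, q3, q4, q5}
read a: {q0, q1, q3, q4, q5}
Final reachable set {q0, q1, q3, q4, q5} has 5 states.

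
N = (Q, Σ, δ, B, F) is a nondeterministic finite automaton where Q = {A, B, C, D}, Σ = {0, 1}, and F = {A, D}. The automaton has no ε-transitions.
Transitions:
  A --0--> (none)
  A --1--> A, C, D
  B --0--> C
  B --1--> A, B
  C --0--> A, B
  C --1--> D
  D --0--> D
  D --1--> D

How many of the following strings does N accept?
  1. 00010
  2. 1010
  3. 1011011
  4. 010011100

4

00010: accepted
1010: accepted
1011011: accepted
010011100: accepted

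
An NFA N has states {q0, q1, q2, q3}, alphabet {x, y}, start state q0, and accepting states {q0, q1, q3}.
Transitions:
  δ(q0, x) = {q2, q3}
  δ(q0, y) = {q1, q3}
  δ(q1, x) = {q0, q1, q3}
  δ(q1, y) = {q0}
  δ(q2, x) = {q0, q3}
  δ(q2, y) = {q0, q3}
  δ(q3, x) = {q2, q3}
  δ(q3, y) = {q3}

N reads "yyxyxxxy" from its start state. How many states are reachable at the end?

3

Start: {q0}
read y: {q1, q3}
read y: {q0, q3}
read x: {q2, q3}
read y: {q0, q3}
read x: {q2, q3}
read x: {q0, q2, q3}
read x: {q0, q2, q3}
read y: {q0, q1, q3}
Final reachable set {q0, q1, q3} has 3 states.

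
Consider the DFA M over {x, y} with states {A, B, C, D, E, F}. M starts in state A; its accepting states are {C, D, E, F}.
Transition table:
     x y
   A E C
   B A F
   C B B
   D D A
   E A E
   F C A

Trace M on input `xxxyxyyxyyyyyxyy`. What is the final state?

A --x--> E
E --x--> A
A --x--> E
E --y--> E
E --x--> A
A --y--> C
C --y--> B
B --x--> A
A --y--> C
C --y--> B
B --y--> F
F --y--> A
A --y--> C
C --x--> B
B --y--> F
F --y--> A

A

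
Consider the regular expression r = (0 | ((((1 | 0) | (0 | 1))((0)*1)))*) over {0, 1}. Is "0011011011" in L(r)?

Neither 0 nor ((((1|0)|(0|1))((0)*1)))* matches 0011011011.

no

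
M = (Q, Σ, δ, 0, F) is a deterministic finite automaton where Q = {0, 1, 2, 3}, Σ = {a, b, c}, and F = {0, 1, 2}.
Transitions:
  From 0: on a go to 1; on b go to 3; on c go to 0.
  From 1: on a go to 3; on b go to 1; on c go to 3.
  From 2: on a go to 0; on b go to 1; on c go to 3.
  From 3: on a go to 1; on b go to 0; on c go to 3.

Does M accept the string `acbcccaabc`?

accepted

0 --a--> 1
1 --c--> 3
3 --b--> 0
0 --c--> 0
0 --c--> 0
0 --c--> 0
0 --a--> 1
1 --a--> 3
3 --b--> 0
0 --c--> 0
End in state 0, which is an accepting state.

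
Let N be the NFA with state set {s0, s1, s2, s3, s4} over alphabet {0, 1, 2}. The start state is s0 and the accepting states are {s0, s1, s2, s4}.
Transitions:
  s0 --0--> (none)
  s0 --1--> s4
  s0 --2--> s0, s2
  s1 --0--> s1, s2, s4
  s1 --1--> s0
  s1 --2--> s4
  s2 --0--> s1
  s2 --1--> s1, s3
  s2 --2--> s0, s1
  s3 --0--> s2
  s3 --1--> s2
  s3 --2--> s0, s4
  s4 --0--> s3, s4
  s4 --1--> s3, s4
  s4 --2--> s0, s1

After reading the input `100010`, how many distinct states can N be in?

Start: {s0}
read 1: {s4}
read 0: {s3, s4}
read 0: {s2, s3, s4}
read 0: {s1, s2, s3, s4}
read 1: {s0, s1, s2, s3, s4}
read 0: {s1, s2, s3, s4}
Final reachable set {s1, s2, s3, s4} has 4 states.

4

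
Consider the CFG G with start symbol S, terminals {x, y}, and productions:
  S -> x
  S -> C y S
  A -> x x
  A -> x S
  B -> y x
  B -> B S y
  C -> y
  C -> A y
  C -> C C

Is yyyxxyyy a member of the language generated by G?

no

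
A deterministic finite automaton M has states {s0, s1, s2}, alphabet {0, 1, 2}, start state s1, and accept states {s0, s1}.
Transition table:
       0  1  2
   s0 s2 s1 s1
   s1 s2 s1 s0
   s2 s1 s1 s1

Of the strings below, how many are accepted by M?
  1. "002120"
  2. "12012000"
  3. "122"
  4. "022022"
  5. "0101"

3

"002120": rejected
"12012000": rejected
"122": accepted
"022022": accepted
"0101": accepted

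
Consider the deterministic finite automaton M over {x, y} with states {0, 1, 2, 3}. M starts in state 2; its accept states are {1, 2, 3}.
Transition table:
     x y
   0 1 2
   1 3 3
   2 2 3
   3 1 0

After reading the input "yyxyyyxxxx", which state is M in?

2 --y--> 3
3 --y--> 0
0 --x--> 1
1 --y--> 3
3 --y--> 0
0 --y--> 2
2 --x--> 2
2 --x--> 2
2 --x--> 2
2 --x--> 2

2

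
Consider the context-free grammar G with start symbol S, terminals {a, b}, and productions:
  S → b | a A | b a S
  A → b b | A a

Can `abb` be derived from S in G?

yes

S ⇒ aA ⇒ abb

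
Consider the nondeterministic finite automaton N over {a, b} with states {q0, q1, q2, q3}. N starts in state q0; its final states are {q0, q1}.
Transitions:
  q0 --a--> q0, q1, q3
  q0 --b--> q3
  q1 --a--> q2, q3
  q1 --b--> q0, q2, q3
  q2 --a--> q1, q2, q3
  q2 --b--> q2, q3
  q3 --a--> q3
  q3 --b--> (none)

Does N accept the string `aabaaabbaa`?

Start: {q0}
read a: {q0, q1, q3}
read a: {q0, q1, q2, q3}
read b: {q0, q2, q3}
read a: {q0, q1, q2, q3}
read a: {q0, q1, q2, q3}
read a: {q0, q1, q2, q3}
read b: {q0, q2, q3}
read b: {q2, q3}
read a: {q1, q2, q3}
read a: {q1, q2, q3}
Reachable ∩ accepting = {q1} — nonempty.

accepted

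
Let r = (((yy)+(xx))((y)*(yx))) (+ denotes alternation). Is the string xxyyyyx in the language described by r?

Split as xx·yyyyx: ((yy)+(xx)) matches xx and ((y)*(yx)) matches yyyyx.

yes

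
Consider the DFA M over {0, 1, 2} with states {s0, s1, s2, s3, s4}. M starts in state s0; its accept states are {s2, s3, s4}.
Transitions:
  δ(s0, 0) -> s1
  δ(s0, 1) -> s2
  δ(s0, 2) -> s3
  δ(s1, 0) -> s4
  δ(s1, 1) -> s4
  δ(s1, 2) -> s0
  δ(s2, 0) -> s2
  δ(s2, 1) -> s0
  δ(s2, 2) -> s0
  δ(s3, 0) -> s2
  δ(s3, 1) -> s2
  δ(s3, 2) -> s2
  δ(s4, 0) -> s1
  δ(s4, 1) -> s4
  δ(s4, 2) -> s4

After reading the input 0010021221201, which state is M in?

s0 --0--> s1
s1 --0--> s4
s4 --1--> s4
s4 --0--> s1
s1 --0--> s4
s4 --2--> s4
s4 --1--> s4
s4 --2--> s4
s4 --2--> s4
s4 --1--> s4
s4 --2--> s4
s4 --0--> s1
s1 --1--> s4

s4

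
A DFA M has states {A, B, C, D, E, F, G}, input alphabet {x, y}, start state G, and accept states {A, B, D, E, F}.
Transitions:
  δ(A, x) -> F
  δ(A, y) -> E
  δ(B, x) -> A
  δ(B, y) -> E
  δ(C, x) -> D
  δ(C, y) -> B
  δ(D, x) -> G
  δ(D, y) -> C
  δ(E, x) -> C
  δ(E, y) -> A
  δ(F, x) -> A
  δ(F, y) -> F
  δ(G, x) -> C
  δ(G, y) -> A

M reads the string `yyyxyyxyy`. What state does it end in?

G --y--> A
A --y--> E
E --y--> A
A --x--> F
F --y--> F
F --y--> F
F --x--> A
A --y--> E
E --y--> A

A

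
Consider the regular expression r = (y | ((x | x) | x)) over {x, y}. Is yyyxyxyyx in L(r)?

Neither y nor ((x|x)|x) matches yyyxyxyyx.

no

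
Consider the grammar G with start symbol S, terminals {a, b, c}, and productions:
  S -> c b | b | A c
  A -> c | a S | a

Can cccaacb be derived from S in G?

no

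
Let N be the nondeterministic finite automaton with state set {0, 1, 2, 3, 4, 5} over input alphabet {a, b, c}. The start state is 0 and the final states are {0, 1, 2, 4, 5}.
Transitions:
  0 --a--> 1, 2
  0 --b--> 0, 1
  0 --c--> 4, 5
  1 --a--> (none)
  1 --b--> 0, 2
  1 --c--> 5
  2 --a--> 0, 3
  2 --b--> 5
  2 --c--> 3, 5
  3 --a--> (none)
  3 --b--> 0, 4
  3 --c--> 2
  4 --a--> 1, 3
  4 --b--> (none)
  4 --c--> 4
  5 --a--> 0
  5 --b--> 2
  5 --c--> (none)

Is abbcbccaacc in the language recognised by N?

Start: {0}
read a: {1, 2}
read b: {0, 2, 5}
read b: {0, 1, 2, 5}
read c: {3, 4, 5}
read b: {0, 2, 4}
read c: {3, 4, 5}
read c: {2, 4}
read a: {0, 1, 3}
read a: {1, 2}
read c: {3, 5}
read c: {2}
Reachable ∩ accepting = {2} — nonempty.

accepted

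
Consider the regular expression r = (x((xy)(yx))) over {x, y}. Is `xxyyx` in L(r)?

yes

Split as x·xyyx: x matches x and ((xy)(yx)) matches xyyx.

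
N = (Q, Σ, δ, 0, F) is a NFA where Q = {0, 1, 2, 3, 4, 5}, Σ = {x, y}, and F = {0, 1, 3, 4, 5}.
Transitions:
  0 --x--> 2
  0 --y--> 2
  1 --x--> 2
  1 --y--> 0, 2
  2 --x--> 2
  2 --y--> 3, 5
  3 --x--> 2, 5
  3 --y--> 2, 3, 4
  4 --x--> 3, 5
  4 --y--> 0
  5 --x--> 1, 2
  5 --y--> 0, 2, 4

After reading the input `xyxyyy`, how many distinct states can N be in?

5

Start: {0}
read x: {2}
read y: {3, 5}
read x: {1, 2, 5}
read y: {0, 2, 3, 4, 5}
read y: {0, 2, 3, 4, 5}
read y: {0, 2, 3, 4, 5}
Final reachable set {0, 2, 3, 4, 5} has 5 states.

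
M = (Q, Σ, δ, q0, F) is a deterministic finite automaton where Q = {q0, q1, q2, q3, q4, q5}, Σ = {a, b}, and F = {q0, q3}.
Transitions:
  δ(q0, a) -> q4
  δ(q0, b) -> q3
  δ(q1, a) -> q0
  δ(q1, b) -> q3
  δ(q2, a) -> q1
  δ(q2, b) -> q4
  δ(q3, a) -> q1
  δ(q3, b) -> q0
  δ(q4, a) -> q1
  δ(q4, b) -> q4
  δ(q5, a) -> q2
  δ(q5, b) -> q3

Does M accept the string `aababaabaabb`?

accepted

q0 --a--> q4
q4 --a--> q1
q1 --b--> q3
q3 --a--> q1
q1 --b--> q3
q3 --a--> q1
q1 --a--> q0
q0 --b--> q3
q3 --a--> q1
q1 --a--> q0
q0 --b--> q3
q3 --b--> q0
End in state q0, which is an accepting state.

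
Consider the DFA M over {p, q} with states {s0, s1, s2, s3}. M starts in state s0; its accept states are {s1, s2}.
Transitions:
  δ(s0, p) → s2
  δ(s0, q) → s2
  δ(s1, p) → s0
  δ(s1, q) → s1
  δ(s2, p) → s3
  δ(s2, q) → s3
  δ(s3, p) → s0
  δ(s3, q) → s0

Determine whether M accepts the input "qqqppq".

s0 --q--> s2
s2 --q--> s3
s3 --q--> s0
s0 --p--> s2
s2 --p--> s3
s3 --q--> s0
End in state s0, which is not an accepting state.

rejected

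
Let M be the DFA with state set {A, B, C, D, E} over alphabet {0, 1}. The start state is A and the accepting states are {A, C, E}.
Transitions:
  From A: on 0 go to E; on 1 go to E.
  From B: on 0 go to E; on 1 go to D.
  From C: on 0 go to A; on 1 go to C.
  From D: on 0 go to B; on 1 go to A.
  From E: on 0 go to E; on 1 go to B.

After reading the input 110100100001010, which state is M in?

E

A --1--> E
E --1--> B
B --0--> E
E --1--> B
B --0--> E
E --0--> E
E --1--> B
B --0--> E
E --0--> E
E --0--> E
E --0--> E
E --1--> B
B --0--> E
E --1--> B
B --0--> E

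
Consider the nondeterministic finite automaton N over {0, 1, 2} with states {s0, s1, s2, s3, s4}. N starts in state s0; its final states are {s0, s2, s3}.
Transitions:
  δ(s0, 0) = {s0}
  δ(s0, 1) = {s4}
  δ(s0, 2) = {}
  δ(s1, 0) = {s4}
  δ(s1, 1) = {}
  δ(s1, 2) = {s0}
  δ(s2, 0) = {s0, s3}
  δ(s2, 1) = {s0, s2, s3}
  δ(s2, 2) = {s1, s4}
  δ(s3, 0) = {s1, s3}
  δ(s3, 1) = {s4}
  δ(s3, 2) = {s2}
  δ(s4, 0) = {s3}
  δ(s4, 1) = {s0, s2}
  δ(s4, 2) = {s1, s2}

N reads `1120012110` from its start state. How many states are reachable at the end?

Start: {s0}
read 1: {s4}
read 1: {s0, s2}
read 2: {s1, s4}
read 0: {s3, s4}
read 0: {s1, s3}
read 1: {s4}
read 2: {s1, s2}
read 1: {s0, s2, s3}
read 1: {s0, s2, s3, s4}
read 0: {s0, s1, s3}
Final reachable set {s0, s1, s3} has 3 states.

3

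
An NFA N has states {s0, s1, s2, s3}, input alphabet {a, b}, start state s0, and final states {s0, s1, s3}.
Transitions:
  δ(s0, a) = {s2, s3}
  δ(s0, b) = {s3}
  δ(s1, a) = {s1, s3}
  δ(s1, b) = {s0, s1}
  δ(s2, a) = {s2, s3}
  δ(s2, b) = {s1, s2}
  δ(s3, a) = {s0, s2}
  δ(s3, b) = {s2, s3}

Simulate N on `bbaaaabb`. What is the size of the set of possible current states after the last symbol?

4

Start: {s0}
read b: {s3}
read b: {s2, s3}
read a: {s0, s2, s3}
read a: {s0, s2, s3}
read a: {s0, s2, s3}
read a: {s0, s2, s3}
read b: {s1, s2, s3}
read b: {s0, s1, s2, s3}
Final reachable set {s0, s1, s2, s3} has 4 states.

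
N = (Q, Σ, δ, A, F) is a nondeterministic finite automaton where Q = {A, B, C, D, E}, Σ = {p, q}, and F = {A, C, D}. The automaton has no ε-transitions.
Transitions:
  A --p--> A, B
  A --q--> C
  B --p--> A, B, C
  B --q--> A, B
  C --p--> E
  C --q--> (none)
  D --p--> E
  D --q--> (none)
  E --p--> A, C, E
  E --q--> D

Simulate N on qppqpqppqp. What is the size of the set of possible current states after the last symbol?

1

Start: {A}
read q: {C}
read p: {E}
read p: {A, C, E}
read q: {C, D}
read p: {E}
read q: {D}
read p: {E}
read p: {A, C, E}
read q: {C, D}
read p: {E}
Final reachable set {E} has 1 state.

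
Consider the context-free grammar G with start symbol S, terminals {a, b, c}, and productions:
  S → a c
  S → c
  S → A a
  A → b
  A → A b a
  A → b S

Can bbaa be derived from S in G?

S ⇒ Aa ⇒ Abaa ⇒ bbaa

yes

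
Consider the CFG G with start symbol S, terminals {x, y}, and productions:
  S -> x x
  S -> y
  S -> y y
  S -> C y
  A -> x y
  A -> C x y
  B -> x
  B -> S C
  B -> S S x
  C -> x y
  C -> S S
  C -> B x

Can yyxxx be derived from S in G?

no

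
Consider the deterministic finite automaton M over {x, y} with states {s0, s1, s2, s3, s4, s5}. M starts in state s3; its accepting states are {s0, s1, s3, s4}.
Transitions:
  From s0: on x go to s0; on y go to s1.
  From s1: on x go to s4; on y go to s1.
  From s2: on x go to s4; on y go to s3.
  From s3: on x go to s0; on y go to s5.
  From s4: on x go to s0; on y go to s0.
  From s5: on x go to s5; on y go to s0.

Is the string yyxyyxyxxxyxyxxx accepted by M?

s3 --y--> s5
s5 --y--> s0
s0 --x--> s0
s0 --y--> s1
s1 --y--> s1
s1 --x--> s4
s4 --y--> s0
s0 --x--> s0
s0 --x--> s0
s0 --x--> s0
s0 --y--> s1
s1 --x--> s4
s4 --y--> s0
s0 --x--> s0
s0 --x--> s0
s0 --x--> s0
End in state s0, which is an accepting state.

accepted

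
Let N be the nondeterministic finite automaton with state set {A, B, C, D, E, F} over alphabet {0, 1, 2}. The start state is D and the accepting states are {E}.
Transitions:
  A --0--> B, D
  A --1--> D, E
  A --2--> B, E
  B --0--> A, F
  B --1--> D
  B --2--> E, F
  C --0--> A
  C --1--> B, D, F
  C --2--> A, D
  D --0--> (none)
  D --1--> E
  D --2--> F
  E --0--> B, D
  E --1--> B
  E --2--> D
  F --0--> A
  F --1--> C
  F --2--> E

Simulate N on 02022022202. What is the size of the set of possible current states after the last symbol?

Start: {D}
read 0: {}
The reachable set is empty and stays empty for the remaining 10 symbols.
Final reachable set {} has 0 states.

0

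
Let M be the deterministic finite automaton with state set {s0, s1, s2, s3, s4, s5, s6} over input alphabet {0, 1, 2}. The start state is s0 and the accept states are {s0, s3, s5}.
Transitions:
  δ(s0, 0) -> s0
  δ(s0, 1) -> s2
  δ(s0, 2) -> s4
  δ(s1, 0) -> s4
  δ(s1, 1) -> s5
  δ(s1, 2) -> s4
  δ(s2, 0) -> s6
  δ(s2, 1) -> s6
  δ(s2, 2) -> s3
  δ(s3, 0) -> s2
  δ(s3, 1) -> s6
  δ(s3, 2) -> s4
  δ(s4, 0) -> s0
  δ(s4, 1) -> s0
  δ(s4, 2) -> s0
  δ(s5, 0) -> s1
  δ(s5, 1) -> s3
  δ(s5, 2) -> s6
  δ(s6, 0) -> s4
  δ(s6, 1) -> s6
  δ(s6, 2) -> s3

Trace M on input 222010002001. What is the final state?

s0 --2--> s4
s4 --2--> s0
s0 --2--> s4
s4 --0--> s0
s0 --1--> s2
s2 --0--> s6
s6 --0--> s4
s4 --0--> s0
s0 --2--> s4
s4 --0--> s0
s0 --0--> s0
s0 --1--> s2

s2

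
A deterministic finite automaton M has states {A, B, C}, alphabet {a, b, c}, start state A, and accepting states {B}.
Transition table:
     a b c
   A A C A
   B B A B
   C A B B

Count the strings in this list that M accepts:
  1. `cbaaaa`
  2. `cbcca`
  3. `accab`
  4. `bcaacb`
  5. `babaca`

1

`cbaaaa`: rejected
`cbcca`: accepted
`accab`: rejected
`bcaacb`: rejected
`babaca`: rejected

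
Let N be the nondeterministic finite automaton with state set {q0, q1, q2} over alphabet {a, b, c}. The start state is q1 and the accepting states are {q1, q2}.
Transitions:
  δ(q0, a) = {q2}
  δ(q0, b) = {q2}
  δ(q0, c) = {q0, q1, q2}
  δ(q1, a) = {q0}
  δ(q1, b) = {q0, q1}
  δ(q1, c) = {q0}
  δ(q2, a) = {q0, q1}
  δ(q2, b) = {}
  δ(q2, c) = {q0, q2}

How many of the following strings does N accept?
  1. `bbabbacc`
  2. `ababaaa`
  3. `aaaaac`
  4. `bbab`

`bbabbacc`: accepted
`ababaaa`: accepted
`aaaaac`: accepted
`bbab`: accepted

4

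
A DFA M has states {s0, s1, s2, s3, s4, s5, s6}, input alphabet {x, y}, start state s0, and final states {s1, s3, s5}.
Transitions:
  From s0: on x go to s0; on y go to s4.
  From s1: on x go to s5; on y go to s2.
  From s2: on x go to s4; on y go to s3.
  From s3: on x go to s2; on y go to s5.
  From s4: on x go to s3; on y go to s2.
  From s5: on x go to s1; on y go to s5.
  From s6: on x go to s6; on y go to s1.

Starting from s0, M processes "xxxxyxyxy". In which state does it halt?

s0 --x--> s0
s0 --x--> s0
s0 --x--> s0
s0 --x--> s0
s0 --y--> s4
s4 --x--> s3
s3 --y--> s5
s5 --x--> s1
s1 --y--> s2

s2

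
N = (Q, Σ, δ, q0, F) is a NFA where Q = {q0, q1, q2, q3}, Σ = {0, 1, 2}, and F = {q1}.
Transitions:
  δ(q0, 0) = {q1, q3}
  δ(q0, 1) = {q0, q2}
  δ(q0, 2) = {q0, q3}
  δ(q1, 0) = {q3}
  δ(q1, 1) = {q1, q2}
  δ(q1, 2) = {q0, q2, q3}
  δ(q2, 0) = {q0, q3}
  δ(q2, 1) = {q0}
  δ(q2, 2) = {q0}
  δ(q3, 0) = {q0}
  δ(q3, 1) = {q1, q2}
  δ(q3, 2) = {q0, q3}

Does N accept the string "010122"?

Start: {q0}
read 0: {q1, q3}
read 1: {q1, q2}
read 0: {q0, q3}
read 1: {q0, q1, q2}
read 2: {q0, q2, q3}
read 2: {q0, q3}
Reachable ∩ accepting = {} — empty.

rejected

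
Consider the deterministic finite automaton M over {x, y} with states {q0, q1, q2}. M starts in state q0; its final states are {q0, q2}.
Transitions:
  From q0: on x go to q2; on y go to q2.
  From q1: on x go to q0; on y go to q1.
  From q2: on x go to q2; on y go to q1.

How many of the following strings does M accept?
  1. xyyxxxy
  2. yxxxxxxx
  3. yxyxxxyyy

1

xyyxxxy: rejected
yxxxxxxx: accepted
yxyxxxyyy: rejected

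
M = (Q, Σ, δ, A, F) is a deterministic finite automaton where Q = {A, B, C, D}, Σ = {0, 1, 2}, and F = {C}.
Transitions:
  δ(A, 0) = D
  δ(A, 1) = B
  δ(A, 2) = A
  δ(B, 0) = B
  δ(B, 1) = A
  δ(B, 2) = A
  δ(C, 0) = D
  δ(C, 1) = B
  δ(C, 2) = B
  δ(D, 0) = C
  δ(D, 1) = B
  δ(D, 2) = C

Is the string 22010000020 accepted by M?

A --2--> A
A --2--> A
A --0--> D
D --1--> B
B --0--> B
B --0--> B
B --0--> B
B --0--> B
B --0--> B
B --2--> A
A --0--> D
End in state D, which is not an accepting state.

rejected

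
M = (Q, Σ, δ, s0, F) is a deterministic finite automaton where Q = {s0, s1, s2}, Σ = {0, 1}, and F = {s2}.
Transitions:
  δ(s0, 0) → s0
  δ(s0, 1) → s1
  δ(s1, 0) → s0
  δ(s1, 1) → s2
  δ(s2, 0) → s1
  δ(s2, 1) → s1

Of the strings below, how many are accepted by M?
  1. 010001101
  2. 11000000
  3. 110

010001101: accepted
11000000: rejected
110: rejected

1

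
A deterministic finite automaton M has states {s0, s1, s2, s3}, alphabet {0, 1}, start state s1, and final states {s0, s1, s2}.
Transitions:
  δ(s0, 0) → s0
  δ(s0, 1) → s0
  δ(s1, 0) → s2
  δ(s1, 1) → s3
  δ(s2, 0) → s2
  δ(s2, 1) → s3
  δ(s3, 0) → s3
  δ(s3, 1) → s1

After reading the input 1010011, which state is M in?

s1 --1--> s3
s3 --0--> s3
s3 --1--> s1
s1 --0--> s2
s2 --0--> s2
s2 --1--> s3
s3 --1--> s1

s1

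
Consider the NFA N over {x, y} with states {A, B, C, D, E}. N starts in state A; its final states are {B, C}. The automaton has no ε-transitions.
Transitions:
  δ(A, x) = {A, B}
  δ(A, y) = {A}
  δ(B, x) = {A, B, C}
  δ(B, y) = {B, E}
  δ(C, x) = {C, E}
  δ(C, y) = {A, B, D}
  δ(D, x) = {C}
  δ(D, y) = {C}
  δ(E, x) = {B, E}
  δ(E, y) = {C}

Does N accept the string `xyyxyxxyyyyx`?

Start: {A}
read x: {A, B}
read y: {A, B, E}
read y: {A, B, C, E}
read x: {A, B, C, E}
read y: {A, B, C, D, E}
read x: {A, B, C, E}
read x: {A, B, C, E}
read y: {A, B, C, D, E}
read y: {A, B, C, D, E}
read y: {A, B, C, D, E}
read y: {A, B, C, D, E}
read x: {A, B, C, E}
Reachable ∩ accepting = {B, C} — nonempty.

accepted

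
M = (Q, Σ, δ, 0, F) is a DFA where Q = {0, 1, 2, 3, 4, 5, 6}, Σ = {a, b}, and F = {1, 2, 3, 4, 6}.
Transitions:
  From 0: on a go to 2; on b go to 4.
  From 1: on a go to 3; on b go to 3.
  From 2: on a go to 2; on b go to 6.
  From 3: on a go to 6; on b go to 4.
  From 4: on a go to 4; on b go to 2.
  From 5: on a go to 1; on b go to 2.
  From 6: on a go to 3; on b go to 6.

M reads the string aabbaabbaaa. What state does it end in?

3

0 --a--> 2
2 --a--> 2
2 --b--> 6
6 --b--> 6
6 --a--> 3
3 --a--> 6
6 --b--> 6
6 --b--> 6
6 --a--> 3
3 --a--> 6
6 --a--> 3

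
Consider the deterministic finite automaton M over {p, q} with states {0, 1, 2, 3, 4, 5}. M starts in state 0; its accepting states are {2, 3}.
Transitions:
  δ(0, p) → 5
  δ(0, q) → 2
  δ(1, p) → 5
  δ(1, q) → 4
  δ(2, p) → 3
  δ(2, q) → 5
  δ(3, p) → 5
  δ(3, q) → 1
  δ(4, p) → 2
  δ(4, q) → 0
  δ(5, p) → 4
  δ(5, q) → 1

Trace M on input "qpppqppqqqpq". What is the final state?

0 --q--> 2
2 --p--> 3
3 --p--> 5
5 --p--> 4
4 --q--> 0
0 --p--> 5
5 --p--> 4
4 --q--> 0
0 --q--> 2
2 --q--> 5
5 --p--> 4
4 --q--> 0

0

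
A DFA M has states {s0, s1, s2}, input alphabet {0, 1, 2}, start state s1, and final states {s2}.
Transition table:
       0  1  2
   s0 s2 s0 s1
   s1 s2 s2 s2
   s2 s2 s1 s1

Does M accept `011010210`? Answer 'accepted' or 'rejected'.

accepted

s1 --0--> s2
s2 --1--> s1
s1 --1--> s2
s2 --0--> s2
s2 --1--> s1
s1 --0--> s2
s2 --2--> s1
s1 --1--> s2
s2 --0--> s2
End in state s2, which is an accepting state.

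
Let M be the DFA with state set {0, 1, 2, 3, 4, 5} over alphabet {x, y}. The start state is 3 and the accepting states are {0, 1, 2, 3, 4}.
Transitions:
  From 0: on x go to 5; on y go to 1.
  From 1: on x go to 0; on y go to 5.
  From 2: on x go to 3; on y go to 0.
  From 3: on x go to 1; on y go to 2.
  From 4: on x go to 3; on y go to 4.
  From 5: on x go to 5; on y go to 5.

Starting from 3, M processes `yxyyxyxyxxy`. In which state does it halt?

5

3 --y--> 2
2 --x--> 3
3 --y--> 2
2 --y--> 0
0 --x--> 5
5 --y--> 5
5 --x--> 5
5 --y--> 5
5 --x--> 5
5 --x--> 5
5 --y--> 5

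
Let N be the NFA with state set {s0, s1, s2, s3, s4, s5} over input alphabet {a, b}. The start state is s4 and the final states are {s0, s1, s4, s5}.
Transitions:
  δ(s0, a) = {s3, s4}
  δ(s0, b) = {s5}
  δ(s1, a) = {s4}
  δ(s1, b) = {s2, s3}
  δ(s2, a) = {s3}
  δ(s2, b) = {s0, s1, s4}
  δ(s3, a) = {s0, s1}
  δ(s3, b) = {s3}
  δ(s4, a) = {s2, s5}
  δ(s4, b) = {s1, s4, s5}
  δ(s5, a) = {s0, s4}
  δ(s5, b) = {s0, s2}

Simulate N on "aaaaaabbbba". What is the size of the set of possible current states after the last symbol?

Start: {s4}
read a: {s2, s5}
read a: {s0, s3, s4}
read a: {s0, s1, s2, s3, s4, s5}
read a: {s0, s1, s2, s3, s4, s5}
read a: {s0, s1, s2, s3, s4, s5}
read a: {s0, s1, s2, s3, s4, s5}
read b: {s0, s1, s2, s3, s4, s5}
read b: {s0, s1, s2, s3, s4, s5}
read b: {s0, s1, s2, s3, s4, s5}
read b: {s0, s1, s2, s3, s4, s5}
read a: {s0, s1, s2, s3, s4, s5}
Final reachable set {s0, s1, s2, s3, s4, s5} has 6 states.

6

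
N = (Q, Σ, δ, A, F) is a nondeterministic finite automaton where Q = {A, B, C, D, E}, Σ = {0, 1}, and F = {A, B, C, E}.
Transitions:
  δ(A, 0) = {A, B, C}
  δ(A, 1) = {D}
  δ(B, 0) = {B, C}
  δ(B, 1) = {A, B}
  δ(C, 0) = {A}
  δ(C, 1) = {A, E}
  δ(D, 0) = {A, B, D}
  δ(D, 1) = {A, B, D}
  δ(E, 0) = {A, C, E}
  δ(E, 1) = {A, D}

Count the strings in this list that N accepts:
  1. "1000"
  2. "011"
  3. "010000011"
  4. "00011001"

"1000": accepted
"011": accepted
"010000011": accepted
"00011001": accepted

4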